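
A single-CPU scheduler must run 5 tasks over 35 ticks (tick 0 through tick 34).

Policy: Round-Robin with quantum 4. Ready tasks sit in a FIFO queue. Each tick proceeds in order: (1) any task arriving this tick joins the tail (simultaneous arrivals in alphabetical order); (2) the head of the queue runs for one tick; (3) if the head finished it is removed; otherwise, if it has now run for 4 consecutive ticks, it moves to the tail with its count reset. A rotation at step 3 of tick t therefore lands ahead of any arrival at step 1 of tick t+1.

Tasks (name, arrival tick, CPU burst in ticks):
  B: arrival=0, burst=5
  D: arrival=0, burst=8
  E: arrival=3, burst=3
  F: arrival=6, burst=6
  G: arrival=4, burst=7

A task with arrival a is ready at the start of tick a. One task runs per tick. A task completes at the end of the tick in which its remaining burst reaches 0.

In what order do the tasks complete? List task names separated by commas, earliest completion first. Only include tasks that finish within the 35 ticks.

t=0: queue=[B,D] q_used=0 → run B
t=1: queue=[B,D] q_used=1 → run B
t=2: queue=[B,D] q_used=2 → run B
t=3: queue=[B,D,E] q_used=3 → run B
t=4: queue=[D,E,B,G] q_used=0 → run D
t=5: queue=[D,E,B,G] q_used=1 → run D
t=6: queue=[D,E,B,G,F] q_used=2 → run D
t=7: queue=[D,E,B,G,F] q_used=3 → run D
t=8: queue=[E,B,G,F,D] q_used=0 → run E
t=9: queue=[E,B,G,F,D] q_used=1 → run E
t=10: queue=[E,B,G,F,D] q_used=2 → run E
t=11: queue=[B,G,F,D] q_used=0 → run B
t=12: queue=[G,F,D] q_used=0 → run G
t=13: queue=[G,F,D] q_used=1 → run G
t=14: queue=[G,F,D] q_used=2 → run G
t=15: queue=[G,F,D] q_used=3 → run G
t=16: queue=[F,D,G] q_used=0 → run F
t=17: queue=[F,D,G] q_used=1 → run F
t=18: queue=[F,D,G] q_used=2 → run F
t=19: queue=[F,D,G] q_used=3 → run F
t=20: queue=[D,G,F] q_used=0 → run D
t=21: queue=[D,G,F] q_used=1 → run D
t=22: queue=[D,G,F] q_used=2 → run D
t=23: queue=[D,G,F] q_used=3 → run D
t=24: queue=[G,F] q_used=0 → run G
t=25: queue=[G,F] q_used=1 → run G
t=26: queue=[G,F] q_used=2 → run G
t=27: queue=[F] q_used=0 → run F
t=28: queue=[F] q_used=1 → run F
t=29: (idle)
t=30: (idle)
t=31: (idle)
t=32: (idle)
t=33: (idle)
t=34: (idle)

completion order = E, B, D, G, F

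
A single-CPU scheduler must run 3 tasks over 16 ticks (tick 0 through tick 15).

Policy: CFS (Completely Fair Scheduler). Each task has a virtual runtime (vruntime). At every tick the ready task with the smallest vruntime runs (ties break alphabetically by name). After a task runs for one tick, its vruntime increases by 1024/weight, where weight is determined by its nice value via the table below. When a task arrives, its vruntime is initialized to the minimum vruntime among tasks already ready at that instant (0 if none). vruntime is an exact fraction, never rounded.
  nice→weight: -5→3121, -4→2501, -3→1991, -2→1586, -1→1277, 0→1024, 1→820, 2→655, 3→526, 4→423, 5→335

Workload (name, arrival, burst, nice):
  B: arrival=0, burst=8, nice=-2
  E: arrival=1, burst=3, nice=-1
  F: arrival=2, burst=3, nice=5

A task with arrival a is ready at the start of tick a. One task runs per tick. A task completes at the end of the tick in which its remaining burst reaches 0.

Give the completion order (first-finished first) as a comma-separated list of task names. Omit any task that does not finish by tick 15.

t=0: vr[B=0] → run B
t=1: vr[B=512/793 E=512/793] → run B
t=2: vr[B=1024/793 E=512/793 F=512/793] → run E
t=3: vr[B=1024/793 E=1465856/1012661 F=512/793] → run F
t=4: vr[B=1024/793 E=1465856/1012661 F=983552/265655] → run B
t=5: vr[B=1536/793 E=1465856/1012661 F=983552/265655] → run E
t=6: vr[B=1536/793 E=2277888/1012661 F=983552/265655] → run B
t=7: vr[B=2048/793 E=2277888/1012661 F=983552/265655] → run E
t=8: vr[B=2048/793 F=983552/265655] → run B
t=9: vr[B=2560/793 F=983552/265655] → run B
t=10: vr[B=3072/793 F=983552/265655] → run F
t=11: vr[B=3072/793 F=1795584/265655] → run B
t=12: vr[B=3584/793 F=1795584/265655] → run B
t=13: vr[F=1795584/265655] → run F
t=14: (idle)
t=15: (idle)

completion order = E, B, F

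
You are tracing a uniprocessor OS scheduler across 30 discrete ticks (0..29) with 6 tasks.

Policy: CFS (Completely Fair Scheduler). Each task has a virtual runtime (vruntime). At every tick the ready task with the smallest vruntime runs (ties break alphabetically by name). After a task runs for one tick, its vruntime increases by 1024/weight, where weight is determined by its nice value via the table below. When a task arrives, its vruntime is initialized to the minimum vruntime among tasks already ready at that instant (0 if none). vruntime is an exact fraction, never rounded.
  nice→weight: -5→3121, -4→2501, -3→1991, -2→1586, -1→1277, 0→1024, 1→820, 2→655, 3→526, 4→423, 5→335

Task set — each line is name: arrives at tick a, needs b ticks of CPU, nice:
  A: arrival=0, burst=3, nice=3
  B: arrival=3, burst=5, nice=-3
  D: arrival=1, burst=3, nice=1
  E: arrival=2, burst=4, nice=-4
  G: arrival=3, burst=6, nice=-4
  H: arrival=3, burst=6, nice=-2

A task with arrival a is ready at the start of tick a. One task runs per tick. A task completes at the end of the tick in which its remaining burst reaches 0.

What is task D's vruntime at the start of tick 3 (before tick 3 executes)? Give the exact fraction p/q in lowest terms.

t=0: vr[A=0] → run A
t=1: vr[A=512/263 D=512/263] → run A
t=2: vr[A=1024/263 D=512/263 E=512/263] → run D
t=3: vr[A=1024/263 B=512/263 D=172288/53915 E=512/263 G=512/263 H=512/263] → run B
t=4: vr[A=1024/263 B=1288704/523633 D=172288/53915 E=512/263 G=512/263 H=512/263] → run E
t=5: vr[A=1024/263 B=1288704/523633 D=172288/53915 E=1549824/657763 G=512/263 H=512/263] → run G
t=6: vr[A=1024/263 B=1288704/523633 D=172288/53915 E=1549824/657763 G=1549824/657763 H=512/263] → run H
t=7: vr[A=1024/263 B=1288704/523633 D=172288/53915 E=1549824/657763 G=1549824/657763 H=540672/208559] → run E
t=8: vr[A=1024/263 B=1288704/523633 D=172288/53915 E=1819136/657763 G=1549824/657763 H=540672/208559] → run G
t=9: vr[A=1024/263 B=1288704/523633 D=172288/53915 E=1819136/657763 G=1819136/657763 H=540672/208559] → run B
t=10: vr[A=1024/263 B=1558016/523633 D=172288/53915 E=1819136/657763 G=1819136/657763 H=540672/208559] → run H
t=11: vr[A=1024/263 B=1558016/523633 D=172288/53915 E=1819136/657763 G=1819136/657763 H=675328/208559] → run E
t=12: vr[A=1024/263 B=1558016/523633 D=172288/53915 E=2088448/657763 G=1819136/657763 H=675328/208559] → run G
t=13: vr[A=1024/263 B=1558016/523633 D=172288/53915 E=2088448/657763 G=2088448/657763 H=675328/208559] → run B
t=14: vr[A=1024/263 B=1827328/523633 D=172288/53915 E=2088448/657763 G=2088448/657763 H=675328/208559] → run E
t=15: vr[A=1024/263 B=1827328/523633 D=172288/53915 G=2088448/657763 H=675328/208559] → run G
t=16: vr[A=1024/263 B=1827328/523633 D=172288/53915 G=2357760/657763 H=675328/208559] → run D
t=17: vr[A=1024/263 B=1827328/523633 D=239616/53915 G=2357760/657763 H=675328/208559] → run H
t=18: vr[A=1024/263 B=1827328/523633 D=239616/53915 G=2357760/657763 H=809984/208559] → run B
t=19: vr[A=1024/263 B=2096640/523633 D=239616/53915 G=2357760/657763 H=809984/208559] → run G
t=20: vr[A=1024/263 B=2096640/523633 D=239616/53915 G=2627072/657763 H=809984/208559] → run H
t=21: vr[A=1024/263 B=2096640/523633 D=239616/53915 G=2627072/657763 H=944640/208559] → run A
t=22: vr[B=2096640/523633 D=239616/53915 G=2627072/657763 H=944640/208559] → run G
t=23: vr[B=2096640/523633 D=239616/53915 H=944640/208559] → run B
t=24: vr[D=239616/53915 H=944640/208559] → run D
t=25: vr[H=944640/208559] → run H
t=26: vr[H=1079296/208559] → run H
t=27: (idle)
t=28: (idle)
t=29: (idle)

vruntime(D, start of tick 3) = 172288/53915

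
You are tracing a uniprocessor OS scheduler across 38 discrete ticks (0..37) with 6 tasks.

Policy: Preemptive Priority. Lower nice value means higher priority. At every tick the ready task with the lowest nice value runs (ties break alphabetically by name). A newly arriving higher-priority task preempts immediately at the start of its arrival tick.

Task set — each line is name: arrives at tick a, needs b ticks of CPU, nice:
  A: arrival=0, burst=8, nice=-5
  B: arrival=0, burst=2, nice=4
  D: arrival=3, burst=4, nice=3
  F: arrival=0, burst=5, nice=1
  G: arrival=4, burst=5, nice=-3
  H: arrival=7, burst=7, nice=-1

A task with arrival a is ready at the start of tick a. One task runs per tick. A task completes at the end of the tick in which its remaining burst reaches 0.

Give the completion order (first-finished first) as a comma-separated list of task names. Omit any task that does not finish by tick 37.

completion order = A, G, H, F, D, B

t=0: ready={A,B,F} → run A
t=1: ready={A,B,F} → run A
t=2: ready={A,B,F} → run A
t=3: ready={A,B,D,F} → run A
t=4: ready={A,B,D,F,G} → run A
t=5: ready={A,B,D,F,G} → run A
t=6: ready={A,B,D,F,G} → run A
t=7: ready={A,B,D,F,G,H} → run A
t=8: ready={B,D,F,G,H} → run G
t=9: ready={B,D,F,G,H} → run G
t=10: ready={B,D,F,G,H} → run G
t=11: ready={B,D,F,G,H} → run G
t=12: ready={B,D,F,G,H} → run G
t=13: ready={B,D,F,H} → run H
t=14: ready={B,D,F,H} → run H
t=15: ready={B,D,F,H} → run H
t=16: ready={B,D,F,H} → run H
t=17: ready={B,D,F,H} → run H
t=18: ready={B,D,F,H} → run H
t=19: ready={B,D,F,H} → run H
t=20: ready={B,D,F} → run F
t=21: ready={B,D,F} → run F
t=22: ready={B,D,F} → run F
t=23: ready={B,D,F} → run F
t=24: ready={B,D,F} → run F
t=25: ready={B,D} → run D
t=26: ready={B,D} → run D
t=27: ready={B,D} → run D
t=28: ready={B,D} → run D
t=29: ready={B} → run B
t=30: ready={B} → run B
t=31: (idle)
t=32: (idle)
t=33: (idle)
t=34: (idle)
t=35: (idle)
t=36: (idle)
t=37: (idle)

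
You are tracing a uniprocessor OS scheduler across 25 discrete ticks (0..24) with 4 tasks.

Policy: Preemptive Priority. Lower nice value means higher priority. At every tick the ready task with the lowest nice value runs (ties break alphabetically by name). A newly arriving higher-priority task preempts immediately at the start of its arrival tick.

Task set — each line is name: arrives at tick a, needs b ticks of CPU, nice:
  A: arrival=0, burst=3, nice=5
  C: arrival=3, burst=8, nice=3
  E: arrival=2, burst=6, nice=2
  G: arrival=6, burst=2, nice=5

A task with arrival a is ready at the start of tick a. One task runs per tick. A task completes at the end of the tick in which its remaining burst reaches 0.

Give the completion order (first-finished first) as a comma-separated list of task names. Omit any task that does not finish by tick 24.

t=0: ready={A} → run A
t=1: ready={A} → run A
t=2: ready={A,E} → run E
t=3: ready={A,C,E} → run E
t=4: ready={A,C,E} → run E
t=5: ready={A,C,E} → run E
t=6: ready={A,C,E,G} → run E
t=7: ready={A,C,E,G} → run E
t=8: ready={A,C,G} → run C
t=9: ready={A,C,G} → run C
t=10: ready={A,C,G} → run C
t=11: ready={A,C,G} → run C
t=12: ready={A,C,G} → run C
t=13: ready={A,C,G} → run C
t=14: ready={A,C,G} → run C
t=15: ready={A,C,G} → run C
t=16: ready={A,G} → run A
t=17: ready={G} → run G
t=18: ready={G} → run G
t=19: (idle)
t=20: (idle)
t=21: (idle)
t=22: (idle)
t=23: (idle)
t=24: (idle)

completion order = E, C, A, G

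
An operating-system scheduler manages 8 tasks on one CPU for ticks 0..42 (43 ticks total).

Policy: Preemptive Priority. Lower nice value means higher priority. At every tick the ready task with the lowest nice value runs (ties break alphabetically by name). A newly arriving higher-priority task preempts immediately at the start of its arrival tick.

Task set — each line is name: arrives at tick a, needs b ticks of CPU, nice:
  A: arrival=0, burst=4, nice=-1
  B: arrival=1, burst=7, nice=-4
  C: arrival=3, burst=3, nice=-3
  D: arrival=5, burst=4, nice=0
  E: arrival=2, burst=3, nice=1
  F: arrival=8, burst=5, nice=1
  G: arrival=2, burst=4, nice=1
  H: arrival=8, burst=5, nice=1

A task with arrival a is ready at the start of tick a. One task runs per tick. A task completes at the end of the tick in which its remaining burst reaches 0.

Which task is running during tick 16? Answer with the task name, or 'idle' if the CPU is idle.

running at tick 16 = D

t=0: ready={A} → run A
t=1: ready={A,B} → run B
t=2: ready={A,B,E,G} → run B
t=3: ready={A,B,C,E,G} → run B
t=4: ready={A,B,C,E,G} → run B
t=5: ready={A,B,C,D,E,G} → run B
t=6: ready={A,B,C,D,E,G} → run B
t=7: ready={A,B,C,D,E,G} → run B
t=8: ready={A,C,D,E,F,G,H} → run C
t=9: ready={A,C,D,E,F,G,H} → run C
t=10: ready={A,C,D,E,F,G,H} → run C
t=11: ready={A,D,E,F,G,H} → run A
t=12: ready={A,D,E,F,G,H} → run A
t=13: ready={A,D,E,F,G,H} → run A
t=14: ready={D,E,F,G,H} → run D
t=15: ready={D,E,F,G,H} → run D
t=16: ready={D,E,F,G,H} → run D
t=17: ready={D,E,F,G,H} → run D
t=18: ready={E,F,G,H} → run E
t=19: ready={E,F,G,H} → run E
t=20: ready={E,F,G,H} → run E
t=21: ready={F,G,H} → run F
t=22: ready={F,G,H} → run F
t=23: ready={F,G,H} → run F
t=24: ready={F,G,H} → run F
t=25: ready={F,G,H} → run F
t=26: ready={G,H} → run G
t=27: ready={G,H} → run G
t=28: ready={G,H} → run G
t=29: ready={G,H} → run G
t=30: ready={H} → run H
t=31: ready={H} → run H
t=32: ready={H} → run H
t=33: ready={H} → run H
t=34: ready={H} → run H
t=35: (idle)
t=36: (idle)
t=37: (idle)
t=38: (idle)
t=39: (idle)
t=40: (idle)
t=41: (idle)
t=42: (idle)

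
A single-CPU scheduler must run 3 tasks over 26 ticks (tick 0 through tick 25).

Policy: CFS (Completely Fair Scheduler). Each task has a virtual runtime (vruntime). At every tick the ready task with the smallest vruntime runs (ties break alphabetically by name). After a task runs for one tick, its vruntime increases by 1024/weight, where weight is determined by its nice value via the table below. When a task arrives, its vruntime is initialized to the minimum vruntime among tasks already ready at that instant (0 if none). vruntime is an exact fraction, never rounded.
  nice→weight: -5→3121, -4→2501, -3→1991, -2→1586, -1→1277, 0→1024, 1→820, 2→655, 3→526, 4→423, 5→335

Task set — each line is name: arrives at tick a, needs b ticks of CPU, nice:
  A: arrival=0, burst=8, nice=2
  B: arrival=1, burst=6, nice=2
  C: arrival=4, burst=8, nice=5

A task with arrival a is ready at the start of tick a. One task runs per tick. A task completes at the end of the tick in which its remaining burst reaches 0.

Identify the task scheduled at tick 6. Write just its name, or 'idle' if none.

t=0: vr[A=0] → run A
t=1: vr[A=1024/655 B=1024/655] → run A
t=2: vr[A=2048/655 B=1024/655] → run B
t=3: vr[A=2048/655 B=2048/655] → run A
t=4: vr[A=3072/655 B=2048/655 C=2048/655] → run B
t=5: vr[A=3072/655 B=3072/655 C=2048/655] → run C
t=6: vr[A=3072/655 B=3072/655 C=54272/8777] → run A
t=7: vr[A=4096/655 B=3072/655 C=54272/8777] → run B
t=8: vr[A=4096/655 B=4096/655 C=54272/8777] → run C
t=9: vr[A=4096/655 B=4096/655 C=405504/43885] → run A
t=10: vr[A=1024/131 B=4096/655 C=405504/43885] → run B
t=11: vr[A=1024/131 B=1024/131 C=405504/43885] → run A
t=12: vr[A=6144/655 B=1024/131 C=405504/43885] → run B
t=13: vr[A=6144/655 B=6144/655 C=405504/43885] → run C
t=14: vr[A=6144/655 B=6144/655 C=539648/43885] → run A
t=15: vr[A=7168/655 B=6144/655 C=539648/43885] → run B
t=16: vr[A=7168/655 C=539648/43885] → run A
t=17: vr[C=539648/43885] → run C
t=18: vr[C=673792/43885] → run C
t=19: vr[C=807936/43885] → run C
t=20: vr[C=188416/8777] → run C
t=21: vr[C=1076224/43885] → run C
t=22: (idle)
t=23: (idle)
t=24: (idle)
t=25: (idle)

running at tick 6 = A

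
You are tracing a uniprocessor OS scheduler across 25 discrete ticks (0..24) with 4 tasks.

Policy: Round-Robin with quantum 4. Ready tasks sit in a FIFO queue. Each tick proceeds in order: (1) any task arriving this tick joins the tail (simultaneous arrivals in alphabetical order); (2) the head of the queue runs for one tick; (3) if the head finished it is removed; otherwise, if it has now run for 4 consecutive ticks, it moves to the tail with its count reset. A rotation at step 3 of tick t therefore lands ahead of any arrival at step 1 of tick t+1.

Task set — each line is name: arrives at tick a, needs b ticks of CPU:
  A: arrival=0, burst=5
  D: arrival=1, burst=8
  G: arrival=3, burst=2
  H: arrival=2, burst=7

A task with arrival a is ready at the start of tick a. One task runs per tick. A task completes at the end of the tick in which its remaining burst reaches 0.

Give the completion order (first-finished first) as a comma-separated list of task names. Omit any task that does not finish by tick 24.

completion order = G, A, D, H

t=0: queue=[A] q_used=0 → run A
t=1: queue=[A,D] q_used=1 → run A
t=2: queue=[A,D,H] q_used=2 → run A
t=3: queue=[A,D,H,G] q_used=3 → run A
t=4: queue=[D,H,G,A] q_used=0 → run D
t=5: queue=[D,H,G,A] q_used=1 → run D
t=6: queue=[D,H,G,A] q_used=2 → run D
t=7: queue=[D,H,G,A] q_used=3 → run D
t=8: queue=[H,G,A,D] q_used=0 → run H
t=9: queue=[H,G,A,D] q_used=1 → run H
t=10: queue=[H,G,A,D] q_used=2 → run H
t=11: queue=[H,G,A,D] q_used=3 → run H
t=12: queue=[G,A,D,H] q_used=0 → run G
t=13: queue=[G,A,D,H] q_used=1 → run G
t=14: queue=[A,D,H] q_used=0 → run A
t=15: queue=[D,H] q_used=0 → run D
t=16: queue=[D,H] q_used=1 → run D
t=17: queue=[D,H] q_used=2 → run D
t=18: queue=[D,H] q_used=3 → run D
t=19: queue=[H] q_used=0 → run H
t=20: queue=[H] q_used=1 → run H
t=21: queue=[H] q_used=2 → run H
t=22: (idle)
t=23: (idle)
t=24: (idle)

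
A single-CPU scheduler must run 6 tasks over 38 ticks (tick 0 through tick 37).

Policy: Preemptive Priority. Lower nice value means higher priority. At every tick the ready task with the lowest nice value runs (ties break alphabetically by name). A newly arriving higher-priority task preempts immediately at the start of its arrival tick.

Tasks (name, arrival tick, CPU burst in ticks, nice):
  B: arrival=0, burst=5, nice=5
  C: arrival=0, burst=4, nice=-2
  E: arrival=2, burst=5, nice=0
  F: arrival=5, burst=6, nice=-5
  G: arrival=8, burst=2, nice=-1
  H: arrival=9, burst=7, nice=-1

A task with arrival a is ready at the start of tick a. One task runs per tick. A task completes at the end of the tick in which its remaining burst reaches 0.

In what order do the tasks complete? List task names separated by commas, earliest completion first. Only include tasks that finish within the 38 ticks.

completion order = C, F, G, H, E, B

t=0: ready={B,C} → run C
t=1: ready={B,C} → run C
t=2: ready={B,C,E} → run C
t=3: ready={B,C,E} → run C
t=4: ready={B,E} → run E
t=5: ready={B,E,F} → run F
t=6: ready={B,E,F} → run F
t=7: ready={B,E,F} → run F
t=8: ready={B,E,F,G} → run F
t=9: ready={B,E,F,G,H} → run F
t=10: ready={B,E,F,G,H} → run F
t=11: ready={B,E,G,H} → run G
t=12: ready={B,E,G,H} → run G
t=13: ready={B,E,H} → run H
t=14: ready={B,E,H} → run H
t=15: ready={B,E,H} → run H
t=16: ready={B,E,H} → run H
t=17: ready={B,E,H} → run H
t=18: ready={B,E,H} → run H
t=19: ready={B,E,H} → run H
t=20: ready={B,E} → run E
t=21: ready={B,E} → run E
t=22: ready={B,E} → run E
t=23: ready={B,E} → run E
t=24: ready={B} → run B
t=25: ready={B} → run B
t=26: ready={B} → run B
t=27: ready={B} → run B
t=28: ready={B} → run B
t=29: (idle)
t=30: (idle)
t=31: (idle)
t=32: (idle)
t=33: (idle)
t=34: (idle)
t=35: (idle)
t=36: (idle)
t=37: (idle)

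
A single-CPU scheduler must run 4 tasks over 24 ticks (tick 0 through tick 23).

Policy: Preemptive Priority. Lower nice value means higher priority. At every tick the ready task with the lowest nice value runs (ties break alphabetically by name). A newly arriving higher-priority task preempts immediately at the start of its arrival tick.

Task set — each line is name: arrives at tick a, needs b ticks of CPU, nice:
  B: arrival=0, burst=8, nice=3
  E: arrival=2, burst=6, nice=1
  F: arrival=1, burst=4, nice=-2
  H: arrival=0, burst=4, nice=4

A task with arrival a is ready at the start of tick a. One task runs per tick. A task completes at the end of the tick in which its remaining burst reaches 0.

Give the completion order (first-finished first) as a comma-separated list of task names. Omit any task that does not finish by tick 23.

t=0: ready={B,H} → run B
t=1: ready={B,F,H} → run F
t=2: ready={B,E,F,H} → run F
t=3: ready={B,E,F,H} → run F
t=4: ready={B,E,F,H} → run F
t=5: ready={B,E,H} → run E
t=6: ready={B,E,H} → run E
t=7: ready={B,E,H} → run E
t=8: ready={B,E,H} → run E
t=9: ready={B,E,H} → run E
t=10: ready={B,E,H} → run E
t=11: ready={B,H} → run B
t=12: ready={B,H} → run B
t=13: ready={B,H} → run B
t=14: ready={B,H} → run B
t=15: ready={B,H} → run B
t=16: ready={B,H} → run B
t=17: ready={B,H} → run B
t=18: ready={H} → run H
t=19: ready={H} → run H
t=20: ready={H} → run H
t=21: ready={H} → run H
t=22: (idle)
t=23: (idle)

completion order = F, E, B, H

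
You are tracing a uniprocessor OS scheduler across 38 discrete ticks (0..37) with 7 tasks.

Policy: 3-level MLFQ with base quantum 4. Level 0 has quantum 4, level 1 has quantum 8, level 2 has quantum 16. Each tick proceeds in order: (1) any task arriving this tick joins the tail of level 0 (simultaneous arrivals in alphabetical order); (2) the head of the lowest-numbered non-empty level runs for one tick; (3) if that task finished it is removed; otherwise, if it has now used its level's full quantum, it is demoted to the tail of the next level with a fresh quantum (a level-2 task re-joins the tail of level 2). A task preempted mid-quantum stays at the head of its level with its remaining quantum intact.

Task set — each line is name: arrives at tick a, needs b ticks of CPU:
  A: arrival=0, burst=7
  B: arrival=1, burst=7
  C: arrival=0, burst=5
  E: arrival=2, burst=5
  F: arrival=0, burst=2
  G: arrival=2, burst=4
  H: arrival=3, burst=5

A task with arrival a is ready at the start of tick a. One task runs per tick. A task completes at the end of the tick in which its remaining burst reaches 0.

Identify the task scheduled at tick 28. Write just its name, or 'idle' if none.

running at tick 28 = A

t=0: L0/L1/L2 = ACF/-/- → run A
t=1: L0/L1/L2 = ACFB/-/- → run A
t=2: L0/L1/L2 = ACFBEG/-/- → run A
t=3: L0/L1/L2 = ACFBEGH/-/- → run A
t=4: L0/L1/L2 = CFBEGH/A/- → run C
t=5: L0/L1/L2 = CFBEGH/A/- → run C
t=6: L0/L1/L2 = CFBEGH/A/- → run C
t=7: L0/L1/L2 = CFBEGH/A/- → run C
t=8: L0/L1/L2 = FBEGH/AC/- → run F
t=9: L0/L1/L2 = FBEGH/AC/- → run F
t=10: L0/L1/L2 = BEGH/AC/- → run B
t=11: L0/L1/L2 = BEGH/AC/- → run B
t=12: L0/L1/L2 = BEGH/AC/- → run B
t=13: L0/L1/L2 = BEGH/AC/- → run B
t=14: L0/L1/L2 = EGH/ACB/- → run E
t=15: L0/L1/L2 = EGH/ACB/- → run E
t=16: L0/L1/L2 = EGH/ACB/- → run E
t=17: L0/L1/L2 = EGH/ACB/- → run E
t=18: L0/L1/L2 = GH/ACBE/- → run G
t=19: L0/L1/L2 = GH/ACBE/- → run G
t=20: L0/L1/L2 = GH/ACBE/- → run G
t=21: L0/L1/L2 = GH/ACBE/- → run G
t=22: L0/L1/L2 = H/ACBE/- → run H
t=23: L0/L1/L2 = H/ACBE/- → run H
t=24: L0/L1/L2 = H/ACBE/- → run H
t=25: L0/L1/L2 = H/ACBE/- → run H
t=26: L0/L1/L2 = -/ACBEH/- → run A
t=27: L0/L1/L2 = -/ACBEH/- → run A
t=28: L0/L1/L2 = -/ACBEH/- → run A
t=29: L0/L1/L2 = -/CBEH/- → run C
t=30: L0/L1/L2 = -/BEH/- → run B
t=31: L0/L1/L2 = -/BEH/- → run B
t=32: L0/L1/L2 = -/BEH/- → run B
t=33: L0/L1/L2 = -/EH/- → run E
t=34: L0/L1/L2 = -/H/- → run H
t=35: (idle)
t=36: (idle)
t=37: (idle)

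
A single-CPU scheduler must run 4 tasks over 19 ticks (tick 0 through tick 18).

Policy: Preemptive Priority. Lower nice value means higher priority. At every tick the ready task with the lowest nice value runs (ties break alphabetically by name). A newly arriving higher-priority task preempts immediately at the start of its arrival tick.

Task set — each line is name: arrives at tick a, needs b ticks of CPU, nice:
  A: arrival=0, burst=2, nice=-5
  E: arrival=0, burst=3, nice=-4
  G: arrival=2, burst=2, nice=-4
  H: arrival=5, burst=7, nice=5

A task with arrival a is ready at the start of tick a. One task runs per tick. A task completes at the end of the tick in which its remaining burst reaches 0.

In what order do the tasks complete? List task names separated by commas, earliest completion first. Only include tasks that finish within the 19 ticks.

t=0: ready={A,E} → run A
t=1: ready={A,E} → run A
t=2: ready={E,G} → run E
t=3: ready={E,G} → run E
t=4: ready={E,G} → run E
t=5: ready={G,H} → run G
t=6: ready={G,H} → run G
t=7: ready={H} → run H
t=8: ready={H} → run H
t=9: ready={H} → run H
t=10: ready={H} → run H
t=11: ready={H} → run H
t=12: ready={H} → run H
t=13: ready={H} → run H
t=14: (idle)
t=15: (idle)
t=16: (idle)
t=17: (idle)
t=18: (idle)

completion order = A, E, G, H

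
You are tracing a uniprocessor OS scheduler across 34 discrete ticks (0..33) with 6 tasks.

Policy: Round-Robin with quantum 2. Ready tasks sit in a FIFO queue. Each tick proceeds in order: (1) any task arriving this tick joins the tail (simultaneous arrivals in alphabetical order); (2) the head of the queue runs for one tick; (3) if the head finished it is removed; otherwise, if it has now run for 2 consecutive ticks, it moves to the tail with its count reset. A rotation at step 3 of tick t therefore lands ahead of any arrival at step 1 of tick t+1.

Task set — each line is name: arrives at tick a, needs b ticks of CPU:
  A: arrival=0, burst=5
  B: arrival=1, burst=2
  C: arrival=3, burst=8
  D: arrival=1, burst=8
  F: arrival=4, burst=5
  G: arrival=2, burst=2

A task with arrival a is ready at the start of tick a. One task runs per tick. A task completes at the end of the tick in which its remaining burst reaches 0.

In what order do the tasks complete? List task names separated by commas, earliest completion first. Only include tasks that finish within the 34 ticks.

completion order = B, G, A, F, D, C

t=0: queue=[A] q_used=0 → run A
t=1: queue=[A,B,D] q_used=1 → run A
t=2: queue=[B,D,A,G] q_used=0 → run B
t=3: queue=[B,D,A,G,C] q_used=1 → run B
t=4: queue=[D,A,G,C,F] q_used=0 → run D
t=5: queue=[D,A,G,C,F] q_used=1 → run D
t=6: queue=[A,G,C,F,D] q_used=0 → run A
t=7: queue=[A,G,C,F,D] q_used=1 → run A
t=8: queue=[G,C,F,D,A] q_used=0 → run G
t=9: queue=[G,C,F,D,A] q_used=1 → run G
t=10: queue=[C,F,D,A] q_used=0 → run C
t=11: queue=[C,F,D,A] q_used=1 → run C
t=12: queue=[F,D,A,C] q_used=0 → run F
t=13: queue=[F,D,A,C] q_used=1 → run F
t=14: queue=[D,A,C,F] q_used=0 → run D
t=15: queue=[D,A,C,F] q_used=1 → run D
t=16: queue=[A,C,F,D] q_used=0 → run A
t=17: queue=[C,F,D] q_used=0 → run C
t=18: queue=[C,F,D] q_used=1 → run C
t=19: queue=[F,D,C] q_used=0 → run F
t=20: queue=[F,D,C] q_used=1 → run F
t=21: queue=[D,C,F] q_used=0 → run D
t=22: queue=[D,C,F] q_used=1 → run D
t=23: queue=[C,F,D] q_used=0 → run C
t=24: queue=[C,F,D] q_used=1 → run C
t=25: queue=[F,D,C] q_used=0 → run F
t=26: queue=[D,C] q_used=0 → run D
t=27: queue=[D,C] q_used=1 → run D
t=28: queue=[C] q_used=0 → run C
t=29: queue=[C] q_used=1 → run C
t=30: (idle)
t=31: (idle)
t=32: (idle)
t=33: (idle)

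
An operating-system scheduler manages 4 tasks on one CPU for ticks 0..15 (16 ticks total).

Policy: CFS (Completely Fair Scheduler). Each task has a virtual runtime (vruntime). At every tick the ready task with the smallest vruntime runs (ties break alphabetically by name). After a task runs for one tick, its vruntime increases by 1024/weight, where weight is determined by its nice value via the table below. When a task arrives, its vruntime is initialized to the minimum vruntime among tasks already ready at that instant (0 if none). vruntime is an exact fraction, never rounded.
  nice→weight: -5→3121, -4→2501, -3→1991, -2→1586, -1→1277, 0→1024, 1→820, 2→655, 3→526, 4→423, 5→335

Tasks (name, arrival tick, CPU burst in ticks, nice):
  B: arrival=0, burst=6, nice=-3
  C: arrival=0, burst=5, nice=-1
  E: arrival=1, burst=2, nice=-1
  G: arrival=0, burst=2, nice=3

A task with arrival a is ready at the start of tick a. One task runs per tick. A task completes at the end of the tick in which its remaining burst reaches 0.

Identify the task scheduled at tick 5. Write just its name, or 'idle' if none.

running at tick 5 = C

t=0: vr[B=0 C=0 G=0] → run B
t=1: vr[B=1024/1991 C=0 E=0 G=0] → run C
t=2: vr[B=1024/1991 C=1024/1277 E=0 G=0] → run E
t=3: vr[B=1024/1991 C=1024/1277 E=1024/1277 G=0] → run G
t=4: vr[B=1024/1991 C=1024/1277 E=1024/1277 G=512/263] → run B
t=5: vr[B=2048/1991 C=1024/1277 E=1024/1277 G=512/263] → run C
t=6: vr[B=2048/1991 C=2048/1277 E=1024/1277 G=512/263] → run E
t=7: vr[B=2048/1991 C=2048/1277 G=512/263] → run B
t=8: vr[B=3072/1991 C=2048/1277 G=512/263] → run B
t=9: vr[B=4096/1991 C=2048/1277 G=512/263] → run C
t=10: vr[B=4096/1991 C=3072/1277 G=512/263] → run G
t=11: vr[B=4096/1991 C=3072/1277] → run B
t=12: vr[B=5120/1991 C=3072/1277] → run C
t=13: vr[B=5120/1991 C=4096/1277] → run B
t=14: vr[C=4096/1277] → run C
t=15: (idle)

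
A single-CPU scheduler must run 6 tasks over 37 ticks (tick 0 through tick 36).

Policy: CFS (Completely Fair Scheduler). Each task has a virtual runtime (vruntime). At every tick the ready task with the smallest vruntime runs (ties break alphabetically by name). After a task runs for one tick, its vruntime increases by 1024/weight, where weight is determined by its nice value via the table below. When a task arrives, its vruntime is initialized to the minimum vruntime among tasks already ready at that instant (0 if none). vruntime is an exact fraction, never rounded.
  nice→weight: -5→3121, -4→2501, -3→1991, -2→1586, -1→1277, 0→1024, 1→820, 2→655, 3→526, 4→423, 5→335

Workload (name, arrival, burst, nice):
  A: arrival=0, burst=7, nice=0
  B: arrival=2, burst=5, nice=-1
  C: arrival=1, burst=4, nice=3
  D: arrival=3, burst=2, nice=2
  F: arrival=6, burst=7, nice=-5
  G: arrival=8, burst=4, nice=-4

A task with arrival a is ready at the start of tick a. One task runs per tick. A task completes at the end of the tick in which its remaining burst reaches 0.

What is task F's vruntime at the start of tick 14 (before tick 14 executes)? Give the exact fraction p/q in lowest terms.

vruntime(F, start of tick 14) = 9314/3121

t=0: vr[A=0] → run A
t=1: vr[A=1 C=1] → run A
t=2: vr[A=2 B=1 C=1] → run B
t=3: vr[A=2 B=2301/1277 C=1 D=1] → run C
t=4: vr[A=2 B=2301/1277 C=775/263 D=1] → run D
t=5: vr[A=2 B=2301/1277 C=775/263 D=1679/655] → run B
t=6: vr[A=2 B=3325/1277 C=775/263 D=1679/655 F=2] → run A
t=7: vr[A=3 B=3325/1277 C=775/263 D=1679/655 F=2] → run F
t=8: vr[A=3 B=3325/1277 C=775/263 D=1679/655 F=7266/3121 G=7266/3121] → run F
t=9: vr[A=3 B=3325/1277 C=775/263 D=1679/655 F=8290/3121 G=7266/3121] → run G
t=10: vr[A=3 B=3325/1277 C=775/263 D=1679/655 F=8290/3121 G=21368170/7805621] → run D
t=11: vr[A=3 B=3325/1277 C=775/263 F=8290/3121 G=21368170/7805621] → run B
t=12: vr[A=3 B=4349/1277 C=775/263 F=8290/3121 G=21368170/7805621] → run F
t=13: vr[A=3 B=4349/1277 C=775/263 F=9314/3121 G=21368170/7805621] → run G
t=14: vr[A=3 B=4349/1277 C=775/263 F=9314/3121 G=24564074/7805621] → run C
t=15: vr[A=3 B=4349/1277 C=1287/263 F=9314/3121 G=24564074/7805621] → run F
t=16: vr[A=3 B=4349/1277 C=1287/263 F=10338/3121 G=24564074/7805621] → run A
t=17: vr[A=4 B=4349/1277 C=1287/263 F=10338/3121 G=24564074/7805621] → run G
t=18: vr[A=4 B=4349/1277 C=1287/263 F=10338/3121 G=27759978/7805621] → run F
t=19: vr[A=4 B=4349/1277 C=1287/263 F=11362/3121 G=27759978/7805621] → run B
t=20: vr[A=4 B=5373/1277 C=1287/263 F=11362/3121 G=27759978/7805621] → run G
t=21: vr[A=4 B=5373/1277 C=1287/263 F=11362/3121] → run F
t=22: vr[A=4 B=5373/1277 C=1287/263 F=12386/3121] → run F
t=23: vr[A=4 B=5373/1277 C=1287/263] → run A
t=24: vr[A=5 B=5373/1277 C=1287/263] → run B
t=25: vr[A=5 C=1287/263] → run C
t=26: vr[A=5 C=1799/263] → run A
t=27: vr[A=6 C=1799/263] → run A
t=28: vr[C=1799/263] → run C
t=29: (idle)
t=30: (idle)
t=31: (idle)
t=32: (idle)
t=33: (idle)
t=34: (idle)
t=35: (idle)
t=36: (idle)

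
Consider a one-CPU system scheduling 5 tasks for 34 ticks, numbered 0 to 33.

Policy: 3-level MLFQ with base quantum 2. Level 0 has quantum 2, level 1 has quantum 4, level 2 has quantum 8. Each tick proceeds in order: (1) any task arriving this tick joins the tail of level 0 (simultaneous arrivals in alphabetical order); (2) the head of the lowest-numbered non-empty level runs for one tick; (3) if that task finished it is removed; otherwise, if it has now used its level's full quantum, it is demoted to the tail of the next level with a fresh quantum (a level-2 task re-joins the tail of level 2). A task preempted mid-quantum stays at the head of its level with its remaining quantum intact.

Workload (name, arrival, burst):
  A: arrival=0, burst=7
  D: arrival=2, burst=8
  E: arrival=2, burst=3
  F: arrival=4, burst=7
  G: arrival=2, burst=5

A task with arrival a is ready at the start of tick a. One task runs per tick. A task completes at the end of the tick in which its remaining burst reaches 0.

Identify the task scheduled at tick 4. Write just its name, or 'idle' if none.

running at tick 4 = E

t=0: L0/L1/L2 = A/-/- → run A
t=1: L0/L1/L2 = A/-/- → run A
t=2: L0/L1/L2 = DEG/A/- → run D
t=3: L0/L1/L2 = DEG/A/- → run D
t=4: L0/L1/L2 = EGF/AD/- → run E
t=5: L0/L1/L2 = EGF/AD/- → run E
t=6: L0/L1/L2 = GF/ADE/- → run G
t=7: L0/L1/L2 = GF/ADE/- → run G
t=8: L0/L1/L2 = F/ADEG/- → run F
t=9: L0/L1/L2 = F/ADEG/- → run F
t=10: L0/L1/L2 = -/ADEGF/- → run A
t=11: L0/L1/L2 = -/ADEGF/- → run A
t=12: L0/L1/L2 = -/ADEGF/- → run A
t=13: L0/L1/L2 = -/ADEGF/- → run A
t=14: L0/L1/L2 = -/DEGF/A → run D
t=15: L0/L1/L2 = -/DEGF/A → run D
t=16: L0/L1/L2 = -/DEGF/A → run D
t=17: L0/L1/L2 = -/DEGF/A → run D
t=18: L0/L1/L2 = -/EGF/AD → run E
t=19: L0/L1/L2 = -/GF/AD → run G
t=20: L0/L1/L2 = -/GF/AD → run G
t=21: L0/L1/L2 = -/GF/AD → run G
t=22: L0/L1/L2 = -/F/AD → run F
t=23: L0/L1/L2 = -/F/AD → run F
t=24: L0/L1/L2 = -/F/AD → run F
t=25: L0/L1/L2 = -/F/AD → run F
t=26: L0/L1/L2 = -/-/ADF → run A
t=27: L0/L1/L2 = -/-/DF → run D
t=28: L0/L1/L2 = -/-/DF → run D
t=29: L0/L1/L2 = -/-/F → run F
t=30: (idle)
t=31: (idle)
t=32: (idle)
t=33: (idle)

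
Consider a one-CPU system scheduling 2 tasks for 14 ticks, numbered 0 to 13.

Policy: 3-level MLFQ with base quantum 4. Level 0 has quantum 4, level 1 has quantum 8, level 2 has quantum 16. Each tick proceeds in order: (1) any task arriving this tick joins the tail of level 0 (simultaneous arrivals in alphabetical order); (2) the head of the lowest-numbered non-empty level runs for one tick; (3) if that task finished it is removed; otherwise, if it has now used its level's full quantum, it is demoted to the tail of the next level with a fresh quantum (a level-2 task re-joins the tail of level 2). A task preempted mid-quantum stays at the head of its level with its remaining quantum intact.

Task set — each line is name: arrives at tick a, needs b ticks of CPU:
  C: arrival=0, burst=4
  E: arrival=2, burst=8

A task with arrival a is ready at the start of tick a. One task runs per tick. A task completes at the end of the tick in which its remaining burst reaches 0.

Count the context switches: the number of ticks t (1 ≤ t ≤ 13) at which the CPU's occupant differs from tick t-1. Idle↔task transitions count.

t=0: L0/L1/L2 = C/-/- → run C
t=1: L0/L1/L2 = C/-/- → run C
t=2: L0/L1/L2 = CE/-/- → run C
t=3: L0/L1/L2 = CE/-/- → run C
t=4: L0/L1/L2 = E/-/- → run E
t=5: L0/L1/L2 = E/-/- → run E
t=6: L0/L1/L2 = E/-/- → run E
t=7: L0/L1/L2 = E/-/- → run E
t=8: L0/L1/L2 = -/E/- → run E
t=9: L0/L1/L2 = -/E/- → run E
t=10: L0/L1/L2 = -/E/- → run E
t=11: L0/L1/L2 = -/E/- → run E
t=12: (idle)
t=13: (idle)

context switches = 2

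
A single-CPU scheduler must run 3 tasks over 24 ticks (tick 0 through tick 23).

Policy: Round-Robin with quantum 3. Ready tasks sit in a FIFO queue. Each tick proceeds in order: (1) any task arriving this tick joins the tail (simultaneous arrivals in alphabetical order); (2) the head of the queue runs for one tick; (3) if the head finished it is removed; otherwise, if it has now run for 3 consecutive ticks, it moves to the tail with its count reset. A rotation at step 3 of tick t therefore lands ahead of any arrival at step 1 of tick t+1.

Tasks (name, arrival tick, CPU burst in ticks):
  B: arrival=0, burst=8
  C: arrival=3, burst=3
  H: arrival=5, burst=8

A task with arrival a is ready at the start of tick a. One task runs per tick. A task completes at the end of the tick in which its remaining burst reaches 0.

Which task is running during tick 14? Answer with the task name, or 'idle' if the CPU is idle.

t=0: queue=[B] q_used=0 → run B
t=1: queue=[B] q_used=1 → run B
t=2: queue=[B] q_used=2 → run B
t=3: queue=[B,C] q_used=0 → run B
t=4: queue=[B,C] q_used=1 → run B
t=5: queue=[B,C,H] q_used=2 → run B
t=6: queue=[C,H,B] q_used=0 → run C
t=7: queue=[C,H,B] q_used=1 → run C
t=8: queue=[C,H,B] q_used=2 → run C
t=9: queue=[H,B] q_used=0 → run H
t=10: queue=[H,B] q_used=1 → run H
t=11: queue=[H,B] q_used=2 → run H
t=12: queue=[B,H] q_used=0 → run B
t=13: queue=[B,H] q_used=1 → run B
t=14: queue=[H] q_used=0 → run H
t=15: queue=[H] q_used=1 → run H
t=16: queue=[H] q_used=2 → run H
t=17: queue=[H] q_used=0 → run H
t=18: queue=[H] q_used=1 → run H
t=19: (idle)
t=20: (idle)
t=21: (idle)
t=22: (idle)
t=23: (idle)

running at tick 14 = H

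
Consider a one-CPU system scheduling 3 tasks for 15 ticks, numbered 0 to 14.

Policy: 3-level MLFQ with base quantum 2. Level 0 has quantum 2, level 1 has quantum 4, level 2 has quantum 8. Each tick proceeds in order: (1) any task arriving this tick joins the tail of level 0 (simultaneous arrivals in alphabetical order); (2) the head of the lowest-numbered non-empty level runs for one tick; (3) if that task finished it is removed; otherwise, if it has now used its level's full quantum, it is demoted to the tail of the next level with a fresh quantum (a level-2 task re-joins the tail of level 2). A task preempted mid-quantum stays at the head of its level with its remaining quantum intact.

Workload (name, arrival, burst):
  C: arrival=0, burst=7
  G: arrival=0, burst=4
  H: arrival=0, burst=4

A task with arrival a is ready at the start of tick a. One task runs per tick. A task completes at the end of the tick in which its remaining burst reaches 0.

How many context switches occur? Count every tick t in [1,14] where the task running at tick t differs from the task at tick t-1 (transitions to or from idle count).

t=0: L0/L1/L2 = CGH/-/- → run C
t=1: L0/L1/L2 = CGH/-/- → run C
t=2: L0/L1/L2 = GH/C/- → run G
t=3: L0/L1/L2 = GH/C/- → run G
t=4: L0/L1/L2 = H/CG/- → run H
t=5: L0/L1/L2 = H/CG/- → run H
t=6: L0/L1/L2 = -/CGH/- → run C
t=7: L0/L1/L2 = -/CGH/- → run C
t=8: L0/L1/L2 = -/CGH/- → run C
t=9: L0/L1/L2 = -/CGH/- → run C
t=10: L0/L1/L2 = -/GH/C → run G
t=11: L0/L1/L2 = -/GH/C → run G
t=12: L0/L1/L2 = -/H/C → run H
t=13: L0/L1/L2 = -/H/C → run H
t=14: L0/L1/L2 = -/-/C → run C

context switches = 6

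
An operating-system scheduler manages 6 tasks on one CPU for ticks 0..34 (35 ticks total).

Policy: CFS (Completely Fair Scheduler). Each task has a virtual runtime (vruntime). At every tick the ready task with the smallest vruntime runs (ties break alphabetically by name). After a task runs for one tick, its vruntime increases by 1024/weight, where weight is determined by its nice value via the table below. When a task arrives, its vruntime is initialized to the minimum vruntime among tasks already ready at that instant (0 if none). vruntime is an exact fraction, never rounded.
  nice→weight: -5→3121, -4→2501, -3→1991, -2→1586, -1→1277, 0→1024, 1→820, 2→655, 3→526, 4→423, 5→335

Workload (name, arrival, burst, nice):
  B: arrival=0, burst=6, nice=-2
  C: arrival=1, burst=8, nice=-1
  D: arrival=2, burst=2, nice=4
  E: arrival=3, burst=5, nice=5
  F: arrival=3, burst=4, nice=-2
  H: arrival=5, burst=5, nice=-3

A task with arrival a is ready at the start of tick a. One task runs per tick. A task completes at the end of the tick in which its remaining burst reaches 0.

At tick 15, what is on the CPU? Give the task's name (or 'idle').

t=0: vr[B=0] → run B
t=1: vr[B=512/793 C=512/793] → run B
t=2: vr[B=1024/793 C=512/793 D=512/793] → run C
t=3: vr[B=1024/793 C=1465856/1012661 D=512/793 E=512/793 F=512/793] → run D
t=4: vr[B=1024/793 C=1465856/1012661 D=1028608/335439 E=512/793 F=512/793] → run E
t=5: vr[B=1024/793 C=1465856/1012661 D=1028608/335439 E=983552/265655 F=512/793 H=512/793] → run F
t=6: vr[B=1024/793 C=1465856/1012661 D=1028608/335439 E=983552/265655 F=1024/793 H=512/793] → run H
t=7: vr[B=1024/793 C=1465856/1012661 D=1028608/335439 E=983552/265655 F=1024/793 H=1831424/1578863] → run H
t=8: vr[B=1024/793 C=1465856/1012661 D=1028608/335439 E=983552/265655 F=1024/793 H=2643456/1578863] → run B
t=9: vr[B=1536/793 C=1465856/1012661 D=1028608/335439 E=983552/265655 F=1024/793 H=2643456/1578863] → run F
t=10: vr[B=1536/793 C=1465856/1012661 D=1028608/335439 E=983552/265655 F=1536/793 H=2643456/1578863] → run C
t=11: vr[B=1536/793 C=2277888/1012661 D=1028608/335439 E=983552/265655 F=1536/793 H=2643456/1578863] → run H
t=12: vr[B=1536/793 C=2277888/1012661 D=1028608/335439 E=983552/265655 F=1536/793 H=3455488/1578863] → run B
t=13: vr[B=2048/793 C=2277888/1012661 D=1028608/335439 E=983552/265655 F=1536/793 H=3455488/1578863] → run F
t=14: vr[B=2048/793 C=2277888/1012661 D=1028608/335439 E=983552/265655 F=2048/793 H=3455488/1578863] → run H
t=15: vr[B=2048/793 C=2277888/1012661 D=1028608/335439 E=983552/265655 F=2048/793 H=4267520/1578863] → run C
t=16: vr[B=2048/793 C=3089920/1012661 D=1028608/335439 E=983552/265655 F=2048/793 H=4267520/1578863] → run B
t=17: vr[B=2560/793 C=3089920/1012661 D=1028608/335439 E=983552/265655 F=2048/793 H=4267520/1578863] → run F
t=18: vr[B=2560/793 C=3089920/1012661 D=1028608/335439 E=983552/265655 H=4267520/1578863] → run H
t=19: vr[B=2560/793 C=3089920/1012661 D=1028608/335439 E=983552/265655] → run C
t=20: vr[B=2560/793 C=3901952/1012661 D=1028608/335439 E=983552/265655] → run D
t=21: vr[B=2560/793 C=3901952/1012661 E=983552/265655] → run B
t=22: vr[C=3901952/1012661 E=983552/265655] → run E
t=23: vr[C=3901952/1012661 E=1795584/265655] → run C
t=24: vr[C=4713984/1012661 E=1795584/265655] → run C
t=25: vr[C=5526016/1012661 E=1795584/265655] → run C
t=26: vr[C=6338048/1012661 E=1795584/265655] → run C
t=27: vr[E=1795584/265655] → run E
t=28: vr[E=2607616/265655] → run E
t=29: vr[E=3419648/265655] → run E
t=30: (idle)
t=31: (idle)
t=32: (idle)
t=33: (idle)
t=34: (idle)

running at tick 15 = C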